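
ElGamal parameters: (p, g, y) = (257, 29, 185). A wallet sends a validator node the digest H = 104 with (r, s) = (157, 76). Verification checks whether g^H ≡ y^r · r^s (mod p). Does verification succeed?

Left side g^H mod p:
Squares mod 257: 29^1≡29, 29^2≡70, 29^4≡17, 29^8≡32, 29^16≡253, 29^32≡16, 29^64≡256
104 = 64 + 32 + 8, so 29^104 ≡ 256·16·32 ≡ 2 (mod 257)
Right side y^r · r^s mod p:
Squares mod 257: 185^1≡185, 185^2≡44, 185^4≡137, 185^8≡8, 185^16≡64, 185^32≡241, 185^64≡256, 185^128≡1
157 = 128 + 16 + 8 + 4 + 1, so 185^157 ≡ 1·64·8·137·185 ≡ 196 (mod 257)
Squares mod 257: 157^1≡157, 157^2≡234, 157^4≡15, 157^8≡225, 157^16≡253, 157^32≡16, 157^64≡256
76 = 64 + 8 + 4, so 157^76 ≡ 256·225·15 ≡ 223 (mod 257)
196·223 = 43708 ≡ 18 (mod 257)
2 ≠ 18, so verification fails.

fails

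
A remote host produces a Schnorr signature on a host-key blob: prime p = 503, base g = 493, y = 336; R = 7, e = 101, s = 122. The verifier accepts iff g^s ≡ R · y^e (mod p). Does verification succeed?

fails

g^s mod p:
493^2 = 243049 ≡ 100
493^4 ≡ 100^2 = 10000 ≡ 443
493^8 ≡ 443^2 = 196249 ≡ 79
493^16 ≡ 79^2 = 6241 ≡ 205
493^32 ≡ 205^2 = 42025 ≡ 276
493^64 ≡ 276^2 = 76176 ≡ 223
122 = 64 + 32 + 16 + 8 + 2, so 493^122 ≡ 223·276·205·79·100 ≡ 54 (mod 503)
R · y^e mod p:
336^2 = 112896 ≡ 224
336^4 ≡ 224^2 = 50176 ≡ 379
336^8 ≡ 379^2 = 143641 ≡ 286
336^16 ≡ 286^2 = 81796 ≡ 310
336^32 ≡ 310^2 = 96100 ≡ 27
336^64 ≡ 27^2 = 729 ≡ 226
101 = 64 + 32 + 4 + 1, so 336^101 ≡ 226·27·379·336 ≡ 77 (mod 503)
7·77 = 539 ≡ 36 (mod 503)
54 ≠ 36; the check fails.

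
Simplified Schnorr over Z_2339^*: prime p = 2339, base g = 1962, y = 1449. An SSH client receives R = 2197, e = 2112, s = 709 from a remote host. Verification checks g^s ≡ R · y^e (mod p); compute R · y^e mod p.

539

1449^2112 mod 2339 = 408
R · y^e ≡ 2197·408 = 896376 ≡ 539 (mod 2339)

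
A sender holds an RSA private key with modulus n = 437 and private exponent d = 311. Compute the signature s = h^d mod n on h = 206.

137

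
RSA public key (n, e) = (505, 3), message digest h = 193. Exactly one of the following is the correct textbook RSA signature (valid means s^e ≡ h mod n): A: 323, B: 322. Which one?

B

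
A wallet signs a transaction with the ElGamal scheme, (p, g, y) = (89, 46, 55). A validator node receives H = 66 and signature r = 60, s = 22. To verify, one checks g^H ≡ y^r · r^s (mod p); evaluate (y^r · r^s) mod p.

55^2 = 3025 ≡ 88
55^4 ≡ 88^2 = 7744 ≡ 1
55^8 ≡ 1^2 = 1
55^16 ≡ 1^2 = 1
55^32 ≡ 1^2 = 1
60 = 32 + 16 + 8 + 4, so 55^60 ≡ 1·1·1·1 ≡ 1 (mod 89)
60^2 = 3600 ≡ 40
60^4 ≡ 40^2 = 1600 ≡ 87
60^8 ≡ 87^2 = 7569 ≡ 4
60^16 ≡ 4^2 = 16
22 = 16 + 4 + 2, so 60^22 ≡ 16·87·40 ≡ 55 (mod 89)
y^r · r^s ≡ 1·55 = 55 ≡ 55 (mod 89)

55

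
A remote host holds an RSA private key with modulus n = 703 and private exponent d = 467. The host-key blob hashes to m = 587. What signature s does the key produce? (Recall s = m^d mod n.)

503

m^2 ≡ 587^2 = 344569 ≡ 99
m^4 ≡ 99^2 = 9801 ≡ 662
m^8 ≡ 662^2 = 438244 ≡ 275
m^16 ≡ 275^2 = 75625 ≡ 404
m^32 ≡ 404^2 = 163216 ≡ 120
m^64 ≡ 120^2 = 14400 ≡ 340
m^128 ≡ 340^2 = 115600 ≡ 308
m^256 ≡ 308^2 = 94864 ≡ 662
467 = 256 + 128 + 64 + 16 + 2 + 1, so m^467 ≡ 662·308·340·404·99·587 ≡ 503 (mod 703)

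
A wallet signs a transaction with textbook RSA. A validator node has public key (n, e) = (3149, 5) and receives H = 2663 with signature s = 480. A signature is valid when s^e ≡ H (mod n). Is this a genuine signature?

Squares mod 3149: s^1≡480, s^2≡523, s^4≡2715
5 = 4 + 1, so s^5 ≡ 2715·480 ≡ 2663 (mod 3149)
s^5 mod 3149 = 2663 matches H.

genuine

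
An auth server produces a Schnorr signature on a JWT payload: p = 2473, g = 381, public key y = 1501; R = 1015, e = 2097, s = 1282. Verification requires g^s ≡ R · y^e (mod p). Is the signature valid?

valid

g^s mod p:
Squares mod 2473: 381^1≡381, 381^2≡1727, 381^4≡91, 381^8≡862, 381^16≡1144, 381^32≡519, 381^64≡2277, 381^128≡1321, 381^256≡1576, 381^512≡884, 381^1024≡2461
1282 = 1024 + 256 + 2, so 381^1282 ≡ 2461·1576·1727 ≡ 2360 (mod 2473)
R · y^e mod p:
Squares mod 2473: 1501^1≡1501, 1501^2≡98, 1501^4≡2185, 1501^8≡1335, 1501^16≡1665, 1501^32≡2465, 1501^64≡64, 1501^128≡1623, 1501^256≡384, 1501^512≡1549, 1501^1024≡591, 1501^2048≡588
2097 = 2048 + 32 + 16 + 1, so 1501^2097 ≡ 588·2465·1665·1501 ≡ 1050 (mod 2473)
1015·1050 = 1065750 ≡ 2360 (mod 2473)
2360 ≡ 2360 (mod 2473); signature holds.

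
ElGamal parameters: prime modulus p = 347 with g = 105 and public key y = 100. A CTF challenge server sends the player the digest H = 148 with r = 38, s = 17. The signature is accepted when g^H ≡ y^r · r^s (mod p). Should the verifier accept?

reject

Left side g^H mod p:
105^148 mod 347 = 270
Right side y^r · r^s mod p:
100^38 mod 347 = 115
38^17 mod 347 = 249
115·249 = 28635 ≡ 181 (mod 347)
270 ≠ 181, so verification fails.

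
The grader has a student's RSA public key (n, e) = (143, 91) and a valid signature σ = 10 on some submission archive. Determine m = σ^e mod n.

10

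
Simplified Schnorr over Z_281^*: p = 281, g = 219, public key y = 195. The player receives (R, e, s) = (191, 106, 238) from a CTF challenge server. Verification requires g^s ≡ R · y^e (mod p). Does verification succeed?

g^s mod p:
219^2 = 47961 ≡ 191
219^4 ≡ 191^2 = 36481 ≡ 232
219^8 ≡ 232^2 = 53824 ≡ 153
219^16 ≡ 153^2 = 23409 ≡ 86
219^32 ≡ 86^2 = 7396 ≡ 90
219^64 ≡ 90^2 = 8100 ≡ 232
219^128 ≡ 232^2 = 53824 ≡ 153
238 = 128 + 64 + 32 + 8 + 4 + 2, so 219^238 ≡ 153·232·90·153·232·191 ≡ 128 (mod 281)
R · y^e mod p:
195^2 = 38025 ≡ 90
195^4 ≡ 90^2 = 8100 ≡ 232
195^8 ≡ 232^2 = 53824 ≡ 153
195^16 ≡ 153^2 = 23409 ≡ 86
195^32 ≡ 86^2 = 7396 ≡ 90
195^64 ≡ 90^2 = 8100 ≡ 232
106 = 64 + 32 + 8 + 2, so 195^106 ≡ 232·90·153·90 ≡ 86 (mod 281)
191·86 = 16426 ≡ 128 (mod 281)
128 ≡ 128 (mod 281); signature holds.

passes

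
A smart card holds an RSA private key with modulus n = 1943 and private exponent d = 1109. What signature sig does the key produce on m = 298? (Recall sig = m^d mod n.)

909

Squares mod 1943: m^1≡298, m^2≡1369, m^4≡1109, m^8≡1905, m^16≡1444, m^32≡297, m^64≡774, m^128≡632, m^256≡1109, m^512≡1905, m^1024≡1444
1109 = 1024 + 64 + 16 + 4 + 1, so m^1109 ≡ 1444·774·1444·1109·298 ≡ 909 (mod 1943)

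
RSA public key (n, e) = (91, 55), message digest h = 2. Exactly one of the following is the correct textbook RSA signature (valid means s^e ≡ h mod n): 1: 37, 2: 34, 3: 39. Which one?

1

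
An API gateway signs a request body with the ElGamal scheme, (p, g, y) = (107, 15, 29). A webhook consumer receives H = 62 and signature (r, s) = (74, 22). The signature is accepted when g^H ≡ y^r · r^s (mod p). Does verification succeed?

passes

Left side g^H mod p:
15^62 mod 107 = 56
Right side y^r · r^s mod p:
29^74 mod 107 = 36
74^22 mod 107 = 61
36·61 = 2196 ≡ 56 (mod 107)
56 ≡ 56 (mod 107), so the signature is genuine.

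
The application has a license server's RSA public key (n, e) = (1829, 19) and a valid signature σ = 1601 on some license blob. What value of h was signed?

443

σ^2 ≡ 1601^2 = 2563201 ≡ 772
σ^4 ≡ 772^2 = 595984 ≡ 1559
σ^8 ≡ 1559^2 = 2430481 ≡ 1569
σ^16 ≡ 1569^2 = 2461761 ≡ 1756
19 = 16 + 2 + 1, so σ^19 ≡ 1756·772·1601 ≡ 443 (mod 1829)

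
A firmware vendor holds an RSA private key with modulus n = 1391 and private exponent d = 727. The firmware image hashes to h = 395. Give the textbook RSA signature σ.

294

Squares mod 1391: h^1≡395, h^2≡233, h^4≡40, h^8≡209, h^16≡560, h^32≡625, h^64≡1145, h^128≡703, h^256≡404, h^512≡469
727 = 512 + 128 + 64 + 16 + 4 + 2 + 1, so h^727 ≡ 469·703·1145·560·40·233·395 ≡ 294 (mod 1391)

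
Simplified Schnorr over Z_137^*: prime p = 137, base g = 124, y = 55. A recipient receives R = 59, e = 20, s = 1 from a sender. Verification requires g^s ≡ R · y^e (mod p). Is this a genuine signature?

forged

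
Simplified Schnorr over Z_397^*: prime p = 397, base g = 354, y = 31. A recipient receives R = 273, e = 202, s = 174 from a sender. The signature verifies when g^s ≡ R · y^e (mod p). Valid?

g^s mod p:
354^174 mod 397 = 99
R · y^e mod p:
31^202 mod 397 = 99
273·99 = 27027 ≡ 31 (mod 397)
99 ≠ 31; the check fails.

no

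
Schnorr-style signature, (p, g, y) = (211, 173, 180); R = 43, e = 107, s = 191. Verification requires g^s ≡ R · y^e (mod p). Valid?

g^s mod p:
173^2 = 29929 ≡ 178
173^4 ≡ 178^2 = 31684 ≡ 34
173^8 ≡ 34^2 = 1156 ≡ 101
173^16 ≡ 101^2 = 10201 ≡ 73
173^32 ≡ 73^2 = 5329 ≡ 54
173^64 ≡ 54^2 = 2916 ≡ 173
173^128 ≡ 173^2 = 29929 ≡ 178
191 = 128 + 32 + 16 + 8 + 4 + 2 + 1, so 173^191 ≡ 178·54·73·101·34·178·173 ≡ 178 (mod 211)
R · y^e mod p:
180^2 = 32400 ≡ 117
180^4 ≡ 117^2 = 13689 ≡ 185
180^8 ≡ 185^2 = 34225 ≡ 43
180^16 ≡ 43^2 = 1849 ≡ 161
180^32 ≡ 161^2 = 25921 ≡ 179
180^64 ≡ 179^2 = 32041 ≡ 180
107 = 64 + 32 + 8 + 2 + 1, so 180^107 ≡ 180·179·43·117·180 ≡ 117 (mod 211)
43·117 = 5031 ≡ 178 (mod 211)
178 ≡ 178 (mod 211); signature holds.

yes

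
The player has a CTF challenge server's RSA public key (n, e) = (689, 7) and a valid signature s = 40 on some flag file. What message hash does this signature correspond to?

s^2 ≡ 40^2 = 1600 ≡ 222
s^4 ≡ 222^2 = 49284 ≡ 365
7 = 4 + 2 + 1, so s^7 ≡ 365·222·40 ≡ 144 (mod 689)

144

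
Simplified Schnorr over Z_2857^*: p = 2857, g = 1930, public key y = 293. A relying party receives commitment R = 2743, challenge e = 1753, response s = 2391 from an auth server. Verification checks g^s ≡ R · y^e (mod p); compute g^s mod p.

1930^2 = 3724900 ≡ 2229
1930^4 ≡ 2229^2 = 4968441 ≡ 118
1930^8 ≡ 118^2 = 13924 ≡ 2496
1930^16 ≡ 2496^2 = 6230016 ≡ 1756
1930^32 ≡ 1756^2 = 3083536 ≡ 833
1930^64 ≡ 833^2 = 693889 ≡ 2495
1930^128 ≡ 2495^2 = 6225025 ≡ 2479
1930^256 ≡ 2479^2 = 6145441 ≡ 34
1930^512 ≡ 34^2 = 1156
1930^1024 ≡ 1156^2 = 1336336 ≡ 2117
1930^2048 ≡ 2117^2 = 4481689 ≡ 1913
2391 = 2048 + 256 + 64 + 16 + 4 + 2 + 1, so 1930^2391 ≡ 1913·34·2495·1756·118·2229·1930 ≡ 2604 (mod 2857)

2604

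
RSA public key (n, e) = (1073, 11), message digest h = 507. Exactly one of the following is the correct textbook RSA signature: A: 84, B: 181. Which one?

A

Candidate A: 84^2 = 7056 ≡ 618; 84^4 ≡ 618^2 = 381924 ≡ 1009; 84^8 ≡ 1009^2 = 1018081 ≡ 877; 11 = 8 + 2 + 1, so 84^11 ≡ 877·618·84 ≡ 507 (mod 1073)
  → matches h = 507
Candidate B: 181^2 = 32761 ≡ 571; 181^4 ≡ 571^2 = 326041 ≡ 922; 181^8 ≡ 922^2 = 850084 ≡ 268; 11 = 8 + 2 + 1, so 181^11 ≡ 268·571·181 ≡ 719 (mod 1073)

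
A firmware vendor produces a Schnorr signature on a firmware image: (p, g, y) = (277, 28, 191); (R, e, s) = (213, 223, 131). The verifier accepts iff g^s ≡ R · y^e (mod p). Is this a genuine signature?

forged

g^s mod p:
28^2 = 784 ≡ 230
28^4 ≡ 230^2 = 52900 ≡ 270
28^8 ≡ 270^2 = 72900 ≡ 49
28^16 ≡ 49^2 = 2401 ≡ 185
28^32 ≡ 185^2 = 34225 ≡ 154
28^64 ≡ 154^2 = 23716 ≡ 171
28^128 ≡ 171^2 = 29241 ≡ 156
131 = 128 + 2 + 1, so 28^131 ≡ 156·230·28 ≡ 238 (mod 277)
R · y^e mod p:
191^2 = 36481 ≡ 194
191^4 ≡ 194^2 = 37636 ≡ 241
191^8 ≡ 241^2 = 58081 ≡ 188
191^16 ≡ 188^2 = 35344 ≡ 165
191^32 ≡ 165^2 = 27225 ≡ 79
191^64 ≡ 79^2 = 6241 ≡ 147
191^128 ≡ 147^2 = 21609 ≡ 3
223 = 128 + 64 + 16 + 8 + 4 + 2 + 1, so 191^223 ≡ 3·147·165·188·241·194·191 ≡ 165 (mod 277)
213·165 = 35145 ≡ 243 (mod 277)
238 ≠ 243; the check fails.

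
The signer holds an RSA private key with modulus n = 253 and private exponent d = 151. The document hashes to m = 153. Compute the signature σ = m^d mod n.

65

m^2 ≡ 153^2 = 23409 ≡ 133
m^4 ≡ 133^2 = 17689 ≡ 232
m^8 ≡ 232^2 = 53824 ≡ 188
m^16 ≡ 188^2 = 35344 ≡ 177
m^32 ≡ 177^2 = 31329 ≡ 210
m^64 ≡ 210^2 = 44100 ≡ 78
m^128 ≡ 78^2 = 6084 ≡ 12
151 = 128 + 16 + 4 + 2 + 1, so m^151 ≡ 12·177·232·133·153 ≡ 65 (mod 253)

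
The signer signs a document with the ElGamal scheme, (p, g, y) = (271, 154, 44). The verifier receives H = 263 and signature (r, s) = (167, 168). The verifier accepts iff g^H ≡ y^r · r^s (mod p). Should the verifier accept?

reject

Left side g^H mod p:
154^2 = 23716 ≡ 139
154^4 ≡ 139^2 = 19321 ≡ 80
154^8 ≡ 80^2 = 6400 ≡ 167
154^16 ≡ 167^2 = 27889 ≡ 247
154^32 ≡ 247^2 = 61009 ≡ 34
154^64 ≡ 34^2 = 1156 ≡ 72
154^128 ≡ 72^2 = 5184 ≡ 35
154^256 ≡ 35^2 = 1225 ≡ 141
263 = 256 + 4 + 2 + 1, so 154^263 ≡ 141·80·139·154 ≡ 35 (mod 271)
Right side y^r · r^s mod p:
44^2 = 1936 ≡ 39
44^4 ≡ 39^2 = 1521 ≡ 166
44^8 ≡ 166^2 = 27556 ≡ 185
44^16 ≡ 185^2 = 34225 ≡ 79
44^32 ≡ 79^2 = 6241 ≡ 8
44^64 ≡ 8^2 = 64
44^128 ≡ 64^2 = 4096 ≡ 31
167 = 128 + 32 + 4 + 2 + 1, so 44^167 ≡ 31·8·166·39·44 ≡ 8 (mod 271)
167^2 = 27889 ≡ 247
167^4 ≡ 247^2 = 61009 ≡ 34
167^8 ≡ 34^2 = 1156 ≡ 72
167^16 ≡ 72^2 = 5184 ≡ 35
167^32 ≡ 35^2 = 1225 ≡ 141
167^64 ≡ 141^2 = 19881 ≡ 98
167^128 ≡ 98^2 = 9604 ≡ 119
168 = 128 + 32 + 8, so 167^168 ≡ 119·141·72 ≡ 241 (mod 271)
8·241 = 1928 ≡ 31 (mod 271)
35 ≠ 31, so verification fails.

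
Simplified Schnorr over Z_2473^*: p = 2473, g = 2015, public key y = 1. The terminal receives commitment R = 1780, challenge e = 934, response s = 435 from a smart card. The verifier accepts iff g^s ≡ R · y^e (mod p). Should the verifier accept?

reject

g^s mod p:
2015^2 = 4060225 ≡ 2032
2015^4 ≡ 2032^2 = 4129024 ≡ 1587
2015^8 ≡ 1587^2 = 2518569 ≡ 1055
2015^16 ≡ 1055^2 = 1113025 ≡ 175
2015^32 ≡ 175^2 = 30625 ≡ 949
2015^64 ≡ 949^2 = 900601 ≡ 429
2015^128 ≡ 429^2 = 184041 ≡ 1039
2015^256 ≡ 1039^2 = 1079521 ≡ 1293
435 = 256 + 128 + 32 + 16 + 2 + 1, so 2015^435 ≡ 1293·1039·949·175·2032·2015 ≡ 693 (mod 2473)
R · y^e mod p:
1^2 = 1
1^4 ≡ 1^2 = 1
1^8 ≡ 1^2 = 1
1^16 ≡ 1^2 = 1
1^32 ≡ 1^2 = 1
1^64 ≡ 1^2 = 1
1^128 ≡ 1^2 = 1
1^256 ≡ 1^2 = 1
1^512 ≡ 1^2 = 1
934 = 512 + 256 + 128 + 32 + 4 + 2, so 1^934 ≡ 1·1·1·1·1·1 ≡ 1 (mod 2473)
1780·1 = 1780 ≡ 1780 (mod 2473)
693 ≠ 1780; the check fails.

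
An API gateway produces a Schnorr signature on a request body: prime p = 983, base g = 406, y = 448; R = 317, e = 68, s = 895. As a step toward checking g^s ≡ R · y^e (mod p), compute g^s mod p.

924

406^2 = 164836 ≡ 675
406^4 ≡ 675^2 = 455625 ≡ 496
406^8 ≡ 496^2 = 246016 ≡ 266
406^16 ≡ 266^2 = 70756 ≡ 963
406^32 ≡ 963^2 = 927369 ≡ 400
406^64 ≡ 400^2 = 160000 ≡ 754
406^128 ≡ 754^2 = 568516 ≡ 342
406^256 ≡ 342^2 = 116964 ≡ 970
406^512 ≡ 970^2 = 940900 ≡ 169
895 = 512 + 256 + 64 + 32 + 16 + 8 + 4 + 2 + 1, so 406^895 ≡ 169·970·754·400·963·266·496·675·406 ≡ 924 (mod 983)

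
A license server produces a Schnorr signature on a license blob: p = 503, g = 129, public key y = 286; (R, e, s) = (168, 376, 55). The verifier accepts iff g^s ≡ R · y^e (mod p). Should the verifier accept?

g^s mod p:
129^2 = 16641 ≡ 42
129^4 ≡ 42^2 = 1764 ≡ 255
129^8 ≡ 255^2 = 65025 ≡ 138
129^16 ≡ 138^2 = 19044 ≡ 433
129^32 ≡ 433^2 = 187489 ≡ 373
55 = 32 + 16 + 4 + 2 + 1, so 129^55 ≡ 373·433·255·42·129 ≡ 96 (mod 503)
R · y^e mod p:
286^2 = 81796 ≡ 310
286^4 ≡ 310^2 = 96100 ≡ 27
286^8 ≡ 27^2 = 729 ≡ 226
286^16 ≡ 226^2 = 51076 ≡ 273
286^32 ≡ 273^2 = 74529 ≡ 85
286^64 ≡ 85^2 = 7225 ≡ 183
286^128 ≡ 183^2 = 33489 ≡ 291
286^256 ≡ 291^2 = 84681 ≡ 177
376 = 256 + 64 + 32 + 16 + 8, so 286^376 ≡ 177·183·85·273·226 ≡ 288 (mod 503)
168·288 = 48384 ≡ 96 (mod 503)
96 ≡ 96 (mod 503); signature holds.

accept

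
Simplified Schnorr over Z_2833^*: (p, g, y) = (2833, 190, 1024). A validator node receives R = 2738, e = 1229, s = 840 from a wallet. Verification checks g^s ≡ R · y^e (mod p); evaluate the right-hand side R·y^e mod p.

1223

Squares mod 2833: 1024^1≡1024, 1024^2≡366, 1024^4≡805, 1024^8≡2101, 1024^16≡387, 1024^32≡2453, 1024^64≡2750, 1024^128≡1223, 1024^256≡2738, 1024^512≡526, 1024^1024≡1875
1229 = 1024 + 128 + 64 + 8 + 4 + 1, so 1024^1229 ≡ 1875·1223·2750·2101·805·1024 ≡ 1508 (mod 2833)
R · y^e ≡ 2738·1508 = 4128904 ≡ 1223 (mod 2833)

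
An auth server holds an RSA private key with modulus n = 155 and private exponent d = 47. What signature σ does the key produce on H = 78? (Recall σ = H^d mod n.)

H^2 ≡ 78^2 = 6084 ≡ 39
H^4 ≡ 39^2 = 1521 ≡ 126
H^8 ≡ 126^2 = 15876 ≡ 66
H^16 ≡ 66^2 = 4356 ≡ 16
H^32 ≡ 16^2 = 256 ≡ 101
47 = 32 + 8 + 4 + 2 + 1, so H^47 ≡ 101·66·126·39·78 ≡ 132 (mod 155)

132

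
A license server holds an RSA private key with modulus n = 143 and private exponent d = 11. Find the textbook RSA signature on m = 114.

4

Squares mod 143: m^1≡114, m^2≡126, m^4≡3, m^8≡9
11 = 8 + 2 + 1, so m^11 ≡ 9·126·114 ≡ 4 (mod 143)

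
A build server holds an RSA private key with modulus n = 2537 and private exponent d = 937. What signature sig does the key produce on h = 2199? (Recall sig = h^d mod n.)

h^937 mod 2537 = 49

49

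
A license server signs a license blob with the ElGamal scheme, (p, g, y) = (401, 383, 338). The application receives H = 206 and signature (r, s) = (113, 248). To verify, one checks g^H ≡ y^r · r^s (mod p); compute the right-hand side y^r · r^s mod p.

206

338^2 = 114244 ≡ 360
338^4 ≡ 360^2 = 129600 ≡ 77
338^8 ≡ 77^2 = 5929 ≡ 315
338^16 ≡ 315^2 = 99225 ≡ 178
338^32 ≡ 178^2 = 31684 ≡ 5
338^64 ≡ 5^2 = 25
113 = 64 + 32 + 16 + 1, so 338^113 ≡ 25·5·178·338 ≡ 146 (mod 401)
113^2 = 12769 ≡ 338
113^4 ≡ 338^2 = 114244 ≡ 360
113^8 ≡ 360^2 = 129600 ≡ 77
113^16 ≡ 77^2 = 5929 ≡ 315
113^32 ≡ 315^2 = 99225 ≡ 178
113^64 ≡ 178^2 = 31684 ≡ 5
113^128 ≡ 5^2 = 25
248 = 128 + 64 + 32 + 16 + 8, so 113^248 ≡ 25·5·178·315·77 ≡ 331 (mod 401)
y^r · r^s ≡ 146·331 = 48326 ≡ 206 (mod 401)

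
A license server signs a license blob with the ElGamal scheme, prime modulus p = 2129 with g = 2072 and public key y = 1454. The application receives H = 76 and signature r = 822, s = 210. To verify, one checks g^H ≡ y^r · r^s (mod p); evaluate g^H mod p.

Squares mod 2129: 2072^1≡2072, 2072^2≡1120, 2072^4≡419, 2072^8≡983, 2072^16≡1852, 2072^32≡85, 2072^64≡838
76 = 64 + 8 + 4, so 2072^76 ≡ 838·983·419 ≡ 1575 (mod 2129)

1575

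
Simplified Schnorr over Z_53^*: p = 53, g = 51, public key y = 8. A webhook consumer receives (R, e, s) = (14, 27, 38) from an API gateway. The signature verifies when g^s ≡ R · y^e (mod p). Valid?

g^s mod p:
51^2 = 2601 ≡ 4
51^4 ≡ 4^2 = 16
51^8 ≡ 16^2 = 256 ≡ 44
51^16 ≡ 44^2 = 1936 ≡ 28
51^32 ≡ 28^2 = 784 ≡ 42
38 = 32 + 4 + 2, so 51^38 ≡ 42·16·4 ≡ 38 (mod 53)
R · y^e mod p:
8^2 = 64 ≡ 11
8^4 ≡ 11^2 = 121 ≡ 15
8^8 ≡ 15^2 = 225 ≡ 13
8^16 ≡ 13^2 = 169 ≡ 10
27 = 16 + 8 + 2 + 1, so 8^27 ≡ 10·13·11·8 ≡ 45 (mod 53)
14·45 = 630 ≡ 47 (mod 53)
38 ≠ 47; the check fails.

no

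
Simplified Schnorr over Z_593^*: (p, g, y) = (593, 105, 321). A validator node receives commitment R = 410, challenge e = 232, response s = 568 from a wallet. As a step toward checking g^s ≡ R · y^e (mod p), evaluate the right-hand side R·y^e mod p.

321^2 = 103041 ≡ 452
321^4 ≡ 452^2 = 204304 ≡ 312
321^8 ≡ 312^2 = 97344 ≡ 92
321^16 ≡ 92^2 = 8464 ≡ 162
321^32 ≡ 162^2 = 26244 ≡ 152
321^64 ≡ 152^2 = 23104 ≡ 570
321^128 ≡ 570^2 = 324900 ≡ 529
232 = 128 + 64 + 32 + 8, so 321^232 ≡ 529·570·152·92 ≡ 232 (mod 593)
R · y^e ≡ 410·232 = 95120 ≡ 240 (mod 593)

240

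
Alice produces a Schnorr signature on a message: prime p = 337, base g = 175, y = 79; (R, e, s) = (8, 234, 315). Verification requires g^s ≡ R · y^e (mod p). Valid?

no

g^s mod p:
175^2 = 30625 ≡ 295
175^4 ≡ 295^2 = 87025 ≡ 79
175^8 ≡ 79^2 = 6241 ≡ 175
175^16 ≡ 175^2 = 30625 ≡ 295
175^32 ≡ 295^2 = 87025 ≡ 79
175^64 ≡ 79^2 = 6241 ≡ 175
175^128 ≡ 175^2 = 30625 ≡ 295
175^256 ≡ 295^2 = 87025 ≡ 79
315 = 256 + 32 + 16 + 8 + 2 + 1, so 175^315 ≡ 79·79·295·175·295·175 ≡ 1 (mod 337)
R · y^e mod p:
79^2 = 6241 ≡ 175
79^4 ≡ 175^2 = 30625 ≡ 295
79^8 ≡ 295^2 = 87025 ≡ 79
79^16 ≡ 79^2 = 6241 ≡ 175
79^32 ≡ 175^2 = 30625 ≡ 295
79^64 ≡ 295^2 = 87025 ≡ 79
79^128 ≡ 79^2 = 6241 ≡ 175
234 = 128 + 64 + 32 + 8 + 2, so 79^234 ≡ 175·79·295·79·175 ≡ 8 (mod 337)
8·8 = 64 ≡ 64 (mod 337)
1 ≠ 64; the check fails.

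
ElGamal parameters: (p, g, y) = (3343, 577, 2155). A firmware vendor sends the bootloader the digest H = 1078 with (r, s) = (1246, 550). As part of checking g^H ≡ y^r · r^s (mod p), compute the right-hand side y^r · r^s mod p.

3206

2155^1246 mod 3343 = 2950
1246^550 mod 3343 = 1540
y^r · r^s ≡ 2950·1540 = 4543000 ≡ 3206 (mod 3343)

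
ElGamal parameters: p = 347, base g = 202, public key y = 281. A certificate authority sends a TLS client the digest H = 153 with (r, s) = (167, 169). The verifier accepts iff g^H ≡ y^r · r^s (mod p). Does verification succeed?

Left side g^H mod p:
Squares mod 347: 202^1≡202, 202^2≡205, 202^4≡38, 202^8≡56, 202^16≡13, 202^32≡169, 202^64≡107, 202^128≡345
153 = 128 + 16 + 8 + 1, so 202^153 ≡ 345·13·56·202 ≡ 144 (mod 347)
Right side y^r · r^s mod p:
Squares mod 347: 281^1≡281, 281^2≡192, 281^4≡82, 281^8≡131, 281^16≡158, 281^32≡327, 281^64≡53, 281^128≡33
167 = 128 + 32 + 4 + 2 + 1, so 281^167 ≡ 33·327·82·192·281 ≡ 269 (mod 347)
Squares mod 347: 167^1≡167, 167^2≡129, 167^4≡332, 167^8≡225, 167^16≡310, 167^32≡328, 167^64≡14, 167^128≡196
169 = 128 + 32 + 8 + 1, so 167^169 ≡ 196·328·225·167 ≡ 185 (mod 347)
269·185 = 49765 ≡ 144 (mod 347)
144 ≡ 144 (mod 347), so the signature is genuine.

passes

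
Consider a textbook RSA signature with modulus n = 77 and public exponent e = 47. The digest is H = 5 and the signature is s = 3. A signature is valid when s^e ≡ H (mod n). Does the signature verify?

does not verify

s^2 ≡ 3^2 = 9
s^4 ≡ 9^2 = 81 ≡ 4
s^8 ≡ 4^2 = 16
s^16 ≡ 16^2 = 256 ≡ 25
s^32 ≡ 25^2 = 625 ≡ 9
47 = 32 + 8 + 4 + 2 + 1, so s^47 ≡ 9·16·4·9·3 ≡ 75 (mod 77)
The recovered value 75 does not match the digest 5.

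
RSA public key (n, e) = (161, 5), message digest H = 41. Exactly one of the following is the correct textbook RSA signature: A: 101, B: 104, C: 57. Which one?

B

Candidate A: Squares mod 161: 101^1≡101, 101^2≡58, 101^4≡144; 5 = 4 + 1, so 101^5 ≡ 144·101 ≡ 54 (mod 161)
Candidate B: Squares mod 161: 104^1≡104, 104^2≡29, 104^4≡36; 5 = 4 + 1, so 104^5 ≡ 36·104 ≡ 41 (mod 161)
  → matches H = 41
Candidate C: Squares mod 161: 57^1≡57, 57^2≡29, 57^4≡36; 5 = 4 + 1, so 57^5 ≡ 36·57 ≡ 120 (mod 161)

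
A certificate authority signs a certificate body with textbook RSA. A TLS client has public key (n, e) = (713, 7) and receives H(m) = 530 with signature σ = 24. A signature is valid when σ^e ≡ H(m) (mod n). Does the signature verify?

verifies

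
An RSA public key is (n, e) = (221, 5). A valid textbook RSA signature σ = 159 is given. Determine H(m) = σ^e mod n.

126

σ^5 mod 221 = 126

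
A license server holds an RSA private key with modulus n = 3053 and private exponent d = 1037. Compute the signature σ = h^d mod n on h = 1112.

1899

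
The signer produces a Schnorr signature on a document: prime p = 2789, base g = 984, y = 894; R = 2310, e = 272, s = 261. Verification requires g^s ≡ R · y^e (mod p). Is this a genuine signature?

genuine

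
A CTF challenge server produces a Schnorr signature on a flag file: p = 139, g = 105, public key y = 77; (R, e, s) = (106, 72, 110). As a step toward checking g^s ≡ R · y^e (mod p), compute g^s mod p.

Squares mod 139: 105^1≡105, 105^2≡44, 105^4≡129, 105^8≡100, 105^16≡131, 105^32≡64, 105^64≡65
110 = 64 + 32 + 8 + 4 + 2, so 105^110 ≡ 65·64·100·129·44 ≡ 65 (mod 139)

65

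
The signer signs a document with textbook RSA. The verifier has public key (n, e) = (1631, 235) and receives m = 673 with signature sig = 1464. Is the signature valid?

Squares mod 1631: sig^1≡1464, sig^2≡162, sig^4≡148, sig^8≡701, sig^16≡470, sig^32≡715, sig^64≡722, sig^128≡995
235 = 128 + 64 + 32 + 8 + 2 + 1, so sig^235 ≡ 995·722·715·701·162·1464 ≡ 673 (mod 1631)
Since 673 equals the digest 673, verification succeeds.

valid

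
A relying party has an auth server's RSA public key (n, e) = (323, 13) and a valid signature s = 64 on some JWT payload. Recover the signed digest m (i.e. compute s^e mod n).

64

s^2 ≡ 64^2 = 4096 ≡ 220
s^4 ≡ 220^2 = 48400 ≡ 273
s^8 ≡ 273^2 = 74529 ≡ 239
13 = 8 + 4 + 1, so s^13 ≡ 239·273·64 ≡ 64 (mod 323)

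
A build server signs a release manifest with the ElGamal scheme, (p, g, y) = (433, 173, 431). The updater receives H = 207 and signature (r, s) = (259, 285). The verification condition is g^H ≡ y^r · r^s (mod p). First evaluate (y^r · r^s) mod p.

431^2 = 185761 ≡ 4
431^4 ≡ 4^2 = 16
431^8 ≡ 16^2 = 256
431^16 ≡ 256^2 = 65536 ≡ 153
431^32 ≡ 153^2 = 23409 ≡ 27
431^64 ≡ 27^2 = 729 ≡ 296
431^128 ≡ 296^2 = 87616 ≡ 150
431^256 ≡ 150^2 = 22500 ≡ 417
259 = 256 + 2 + 1, so 431^259 ≡ 417·4·431 ≡ 128 (mod 433)
259^2 = 67081 ≡ 399
259^4 ≡ 399^2 = 159201 ≡ 290
259^8 ≡ 290^2 = 84100 ≡ 98
259^16 ≡ 98^2 = 9604 ≡ 78
259^32 ≡ 78^2 = 6084 ≡ 22
259^64 ≡ 22^2 = 484 ≡ 51
259^128 ≡ 51^2 = 2601 ≡ 3
259^256 ≡ 3^2 = 9
285 = 256 + 16 + 8 + 4 + 1, so 259^285 ≡ 9·78·98·290·259 ≡ 141 (mod 433)
y^r · r^s ≡ 128·141 = 18048 ≡ 295 (mod 433)

295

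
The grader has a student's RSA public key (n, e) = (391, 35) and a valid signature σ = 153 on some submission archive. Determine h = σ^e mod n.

51

σ^2 ≡ 153^2 = 23409 ≡ 340
σ^4 ≡ 340^2 = 115600 ≡ 255
σ^8 ≡ 255^2 = 65025 ≡ 119
σ^16 ≡ 119^2 = 14161 ≡ 85
σ^32 ≡ 85^2 = 7225 ≡ 187
35 = 32 + 2 + 1, so σ^35 ≡ 187·340·153 ≡ 51 (mod 391)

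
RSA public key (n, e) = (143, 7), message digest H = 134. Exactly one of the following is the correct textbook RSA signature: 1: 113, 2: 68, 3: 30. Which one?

3

Candidate 1: Squares mod 143: 113^1≡113, 113^2≡42, 113^4≡48; 7 = 4 + 2 + 1, so 113^7 ≡ 48·42·113 ≡ 9 (mod 143)
Candidate 2: Squares mod 143: 68^1≡68, 68^2≡48, 68^4≡16; 7 = 4 + 2 + 1, so 68^7 ≡ 16·48·68 ≡ 29 (mod 143)
Candidate 3: Squares mod 143: 30^1≡30, 30^2≡42, 30^4≡48; 7 = 4 + 2 + 1, so 30^7 ≡ 48·42·30 ≡ 134 (mod 143)
  → matches H = 134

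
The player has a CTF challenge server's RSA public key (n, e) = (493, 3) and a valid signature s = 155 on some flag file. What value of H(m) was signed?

s^2 ≡ 155^2 = 24025 ≡ 361
3 = 2 + 1, so s^3 ≡ 361·155 ≡ 246 (mod 493)

246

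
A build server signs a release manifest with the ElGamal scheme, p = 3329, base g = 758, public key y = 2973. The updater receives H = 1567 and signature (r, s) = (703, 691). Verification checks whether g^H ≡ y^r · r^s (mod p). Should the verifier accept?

Left side g^H mod p:
Squares mod 3329: 758^1≡758, 758^2≡1976, 758^4≡2988, 758^8≡3095, 758^16≡1492, 758^32≡2292, 758^64≡102, 758^128≡417, 758^256≡781, 758^512≡754, 758^1024≡2586
1567 = 1024 + 512 + 16 + 8 + 4 + 2 + 1, so 758^1567 ≡ 2586·754·1492·3095·2988·1976·758 ≡ 2626 (mod 3329)
Right side y^r · r^s mod p:
Squares mod 3329: 2973^1≡2973, 2973^2≡234, 2973^4≡1492, 2973^8≡2292, 2973^16≡102, 2973^32≡417, 2973^64≡781, 2973^128≡754, 2973^256≡2586, 2973^512≡2764
703 = 512 + 128 + 32 + 16 + 8 + 4 + 2 + 1, so 2973^703 ≡ 2764·754·417·102·2292·1492·234·2973 ≡ 356 (mod 3329)
Squares mod 3329: 703^1≡703, 703^2≡1517, 703^4≡950, 703^8≡341, 703^16≡3095, 703^32≡1492, 703^64≡2292, 703^128≡102, 703^256≡417, 703^512≡781
691 = 512 + 128 + 32 + 16 + 2 + 1, so 703^691 ≡ 781·102·1492·3095·1517·703 ≡ 758 (mod 3329)
356·758 = 269848 ≡ 199 (mod 3329)
2626 ≠ 199, so verification fails.

reject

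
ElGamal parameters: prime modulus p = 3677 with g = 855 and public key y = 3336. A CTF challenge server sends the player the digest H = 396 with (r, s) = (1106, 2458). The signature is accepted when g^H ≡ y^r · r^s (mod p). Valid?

no

Left side g^H mod p:
Squares mod 3677: 855^1≡855, 855^2≡2979, 855^4≡1840, 855^8≡2760, 855^16≡2533, 855^32≡3401, 855^64≡2636, 855^128≡2643, 855^256≡2826
396 = 256 + 128 + 8 + 4, so 855^396 ≡ 2826·2643·2760·1840 ≡ 1519 (mod 3677)
Right side y^r · r^s mod p:
Squares mod 3677: 3336^1≡3336, 3336^2≡2294, 3336^4≡649, 3336^8≡2023, 3336^16≡28, 3336^32≡784, 3336^64≡597, 3336^128≡3417, 3336^256≡1414, 3336^512≡2785, 3336^1024≡1432
1106 = 1024 + 64 + 16 + 2, so 3336^1106 ≡ 1432·597·28·2294 ≡ 746 (mod 3677)
Squares mod 3677: 1106^1≡1106, 1106^2≡2472, 1106^4≡3287, 1106^8≡1343, 1106^16≡1919, 1106^32≡1884, 1106^64≡1151, 1106^128≡1081, 1106^256≡2952, 1106^512≡3491, 1106^1024≡1503, 1106^2048≡1331
2458 = 2048 + 256 + 128 + 16 + 8 + 2, so 1106^2458 ≡ 1331·2952·1081·1919·1343·2472 ≡ 960 (mod 3677)
746·960 = 716160 ≡ 2822 (mod 3677)
1519 ≠ 2822, so verification fails.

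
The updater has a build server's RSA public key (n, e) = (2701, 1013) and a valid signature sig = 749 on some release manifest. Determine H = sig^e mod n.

sig^2 ≡ 749^2 = 561001 ≡ 1894
sig^4 ≡ 1894^2 = 3587236 ≡ 308
sig^8 ≡ 308^2 = 94864 ≡ 329
sig^16 ≡ 329^2 = 108241 ≡ 201
sig^32 ≡ 201^2 = 40401 ≡ 2587
sig^64 ≡ 2587^2 = 6692569 ≡ 2192
sig^128 ≡ 2192^2 = 4804864 ≡ 2486
sig^256 ≡ 2486^2 = 6180196 ≡ 308
sig^512 ≡ 308^2 = 94864 ≡ 329
1013 = 512 + 256 + 128 + 64 + 32 + 16 + 4 + 1, so sig^1013 ≡ 329·308·2486·2192·2587·201·308·749 ≡ 1107 (mod 2701)

1107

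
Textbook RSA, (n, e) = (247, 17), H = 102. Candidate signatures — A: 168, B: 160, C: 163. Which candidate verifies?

C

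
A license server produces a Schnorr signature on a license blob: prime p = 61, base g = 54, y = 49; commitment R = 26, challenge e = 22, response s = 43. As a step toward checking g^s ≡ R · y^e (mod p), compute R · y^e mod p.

49^22 mod 61 = 42
R · y^e ≡ 26·42 = 1092 ≡ 55 (mod 61)

55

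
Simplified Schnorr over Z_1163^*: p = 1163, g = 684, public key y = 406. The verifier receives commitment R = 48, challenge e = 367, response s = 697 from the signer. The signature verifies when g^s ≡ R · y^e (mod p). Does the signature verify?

does not verify

g^s mod p:
684^2 = 467856 ≡ 330
684^4 ≡ 330^2 = 108900 ≡ 741
684^8 ≡ 741^2 = 549081 ≡ 145
684^16 ≡ 145^2 = 21025 ≡ 91
684^32 ≡ 91^2 = 8281 ≡ 140
684^64 ≡ 140^2 = 19600 ≡ 992
684^128 ≡ 992^2 = 984064 ≡ 166
684^256 ≡ 166^2 = 27556 ≡ 807
684^512 ≡ 807^2 = 651249 ≡ 1132
697 = 512 + 128 + 32 + 16 + 8 + 1, so 684^697 ≡ 1132·166·140·91·145·684 ≡ 642 (mod 1163)
R · y^e mod p:
406^2 = 164836 ≡ 853
406^4 ≡ 853^2 = 727609 ≡ 734
406^8 ≡ 734^2 = 538756 ≡ 287
406^16 ≡ 287^2 = 82369 ≡ 959
406^32 ≡ 959^2 = 919681 ≡ 911
406^64 ≡ 911^2 = 829921 ≡ 702
406^128 ≡ 702^2 = 492804 ≡ 855
406^256 ≡ 855^2 = 731025 ≡ 661
367 = 256 + 64 + 32 + 8 + 4 + 2 + 1, so 406^367 ≡ 661·702·911·287·734·853·406 ≡ 547 (mod 1163)
48·547 = 26256 ≡ 670 (mod 1163)
642 ≠ 670; the check fails.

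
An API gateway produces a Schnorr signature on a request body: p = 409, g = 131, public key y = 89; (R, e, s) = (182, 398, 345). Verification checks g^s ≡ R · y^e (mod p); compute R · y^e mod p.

89^2 = 7921 ≡ 150
89^4 ≡ 150^2 = 22500 ≡ 5
89^8 ≡ 5^2 = 25
89^16 ≡ 25^2 = 625 ≡ 216
89^32 ≡ 216^2 = 46656 ≡ 30
89^64 ≡ 30^2 = 900 ≡ 82
89^128 ≡ 82^2 = 6724 ≡ 180
89^256 ≡ 180^2 = 32400 ≡ 89
398 = 256 + 128 + 8 + 4 + 2, so 89^398 ≡ 89·180·25·5·150 ≡ 83 (mod 409)
R · y^e ≡ 182·83 = 15106 ≡ 382 (mod 409)

382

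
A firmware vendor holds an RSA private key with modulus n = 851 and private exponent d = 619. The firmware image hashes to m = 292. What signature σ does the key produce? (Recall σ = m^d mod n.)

Squares mod 851: m^1≡292, m^2≡164, m^4≡515, m^8≡564, m^16≡673, m^32≡197, m^64≡514, m^128≡386, m^256≡71, m^512≡786
619 = 512 + 64 + 32 + 8 + 2 + 1, so m^619 ≡ 786·514·197·564·164·292 ≡ 784 (mod 851)

784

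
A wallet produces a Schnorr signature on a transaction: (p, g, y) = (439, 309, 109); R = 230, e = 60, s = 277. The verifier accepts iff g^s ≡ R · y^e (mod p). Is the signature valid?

valid

g^s mod p:
Squares mod 439: 309^1≡309, 309^2≡218, 309^4≡112, 309^8≡252, 309^16≡288, 309^32≡412, 309^64≡290, 309^128≡251, 309^256≡224
277 = 256 + 16 + 4 + 1, so 309^277 ≡ 224·288·112·309 ≡ 216 (mod 439)
R · y^e mod p:
Squares mod 439: 109^1≡109, 109^2≡28, 109^4≡345, 109^8≡56, 109^16≡63, 109^32≡18
60 = 32 + 16 + 8 + 4, so 109^60 ≡ 18·63·56·345 ≡ 146 (mod 439)
230·146 = 33580 ≡ 216 (mod 439)
216 ≡ 216 (mod 439); signature holds.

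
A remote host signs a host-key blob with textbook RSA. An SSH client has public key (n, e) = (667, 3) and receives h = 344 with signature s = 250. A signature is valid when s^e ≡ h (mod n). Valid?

Squares mod 667: s^1≡250, s^2≡469
3 = 2 + 1, so s^3 ≡ 469·250 ≡ 525 (mod 667)
525 ≠ 344, so verification fails.

no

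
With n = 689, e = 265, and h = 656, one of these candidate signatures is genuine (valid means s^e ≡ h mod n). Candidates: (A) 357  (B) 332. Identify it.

Candidate A: 357^2 = 127449 ≡ 673; 357^4 ≡ 673^2 = 452929 ≡ 256; 357^8 ≡ 256^2 = 65536 ≡ 81; 357^16 ≡ 81^2 = 6561 ≡ 360; 357^32 ≡ 360^2 = 129600 ≡ 68; 357^64 ≡ 68^2 = 4624 ≡ 490; 357^128 ≡ 490^2 = 240100 ≡ 328; 357^256 ≡ 328^2 = 107584 ≡ 100; 265 = 256 + 8 + 1, so 357^265 ≡ 100·81·357 ≡ 656 (mod 689)
  → matches h = 656
Candidate B: 332^2 = 110224 ≡ 673; 332^4 ≡ 673^2 = 452929 ≡ 256; 332^8 ≡ 256^2 = 65536 ≡ 81; 332^16 ≡ 81^2 = 6561 ≡ 360; 332^32 ≡ 360^2 = 129600 ≡ 68; 332^64 ≡ 68^2 = 4624 ≡ 490; 332^128 ≡ 490^2 = 240100 ≡ 328; 332^256 ≡ 328^2 = 107584 ≡ 100; 265 = 256 + 8 + 1, so 332^265 ≡ 100·81·332 ≡ 33 (mod 689)

A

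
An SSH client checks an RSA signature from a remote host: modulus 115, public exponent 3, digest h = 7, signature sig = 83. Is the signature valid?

sig^3 mod 115 = 7
Since 7 equals the digest 7, verification succeeds.

valid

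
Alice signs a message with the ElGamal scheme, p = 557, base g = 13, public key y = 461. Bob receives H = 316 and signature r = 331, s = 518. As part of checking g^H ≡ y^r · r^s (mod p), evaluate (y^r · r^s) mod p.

461^2 = 212521 ≡ 304
461^4 ≡ 304^2 = 92416 ≡ 511
461^8 ≡ 511^2 = 261121 ≡ 445
461^16 ≡ 445^2 = 198025 ≡ 290
461^32 ≡ 290^2 = 84100 ≡ 550
461^64 ≡ 550^2 = 302500 ≡ 49
461^128 ≡ 49^2 = 2401 ≡ 173
461^256 ≡ 173^2 = 29929 ≡ 408
331 = 256 + 64 + 8 + 2 + 1, so 461^331 ≡ 408·49·445·304·461 ≡ 435 (mod 557)
331^2 = 109561 ≡ 389
331^4 ≡ 389^2 = 151321 ≡ 374
331^8 ≡ 374^2 = 139876 ≡ 69
331^16 ≡ 69^2 = 4761 ≡ 305
331^32 ≡ 305^2 = 93025 ≡ 6
331^64 ≡ 6^2 = 36
331^128 ≡ 36^2 = 1296 ≡ 182
331^256 ≡ 182^2 = 33124 ≡ 261
331^512 ≡ 261^2 = 68121 ≡ 167
518 = 512 + 4 + 2, so 331^518 ≡ 167·374·389 ≡ 379 (mod 557)
y^r · r^s ≡ 435·379 = 164865 ≡ 550 (mod 557)

550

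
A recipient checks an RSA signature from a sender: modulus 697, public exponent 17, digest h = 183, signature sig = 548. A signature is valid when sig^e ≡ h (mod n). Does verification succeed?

fails

Squares mod 697: sig^1≡548, sig^2≡594, sig^4≡154, sig^8≡18, sig^16≡324
17 = 16 + 1, so sig^17 ≡ 324·548 ≡ 514 (mod 697)
sig^17 mod 697 = 514, but h = 183.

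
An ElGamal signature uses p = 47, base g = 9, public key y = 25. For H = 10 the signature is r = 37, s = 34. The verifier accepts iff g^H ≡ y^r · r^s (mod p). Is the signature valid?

Left side g^H mod p:
Squares mod 47: 9^1≡9, 9^2≡34, 9^4≡28, 9^8≡32
10 = 8 + 2, so 9^10 ≡ 32·34 ≡ 7 (mod 47)
Right side y^r · r^s mod p:
Squares mod 47: 25^1≡25, 25^2≡14, 25^4≡8, 25^8≡17, 25^16≡7, 25^32≡2
37 = 32 + 4 + 1, so 25^37 ≡ 2·8·25 ≡ 24 (mod 47)
Squares mod 47: 37^1≡37, 37^2≡6, 37^4≡36, 37^8≡27, 37^16≡24, 37^32≡12
34 = 32 + 2, so 37^34 ≡ 12·6 ≡ 25 (mod 47)
24·25 = 600 ≡ 36 (mod 47)
7 ≠ 36, so verification fails.

invalid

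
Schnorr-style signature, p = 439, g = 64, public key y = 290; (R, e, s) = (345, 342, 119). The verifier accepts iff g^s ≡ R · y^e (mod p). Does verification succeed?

fails

g^s mod p:
64^119 mod 439 = 144
R · y^e mod p:
290^342 mod 439 = 415
345·415 = 143175 ≡ 61 (mod 439)
144 ≠ 61; the check fails.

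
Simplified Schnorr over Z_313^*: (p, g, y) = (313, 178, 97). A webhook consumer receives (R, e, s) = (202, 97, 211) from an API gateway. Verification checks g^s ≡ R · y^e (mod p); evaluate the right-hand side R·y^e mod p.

118

97^97 mod 313 = 264
R · y^e ≡ 202·264 = 53328 ≡ 118 (mod 313)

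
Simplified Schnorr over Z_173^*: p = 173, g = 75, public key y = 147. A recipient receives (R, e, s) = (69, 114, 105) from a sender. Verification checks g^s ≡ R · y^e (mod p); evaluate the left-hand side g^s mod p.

111

75^2 = 5625 ≡ 89
75^4 ≡ 89^2 = 7921 ≡ 136
75^8 ≡ 136^2 = 18496 ≡ 158
75^16 ≡ 158^2 = 24964 ≡ 52
75^32 ≡ 52^2 = 2704 ≡ 109
75^64 ≡ 109^2 = 11881 ≡ 117
105 = 64 + 32 + 8 + 1, so 75^105 ≡ 117·109·158·75 ≡ 111 (mod 173)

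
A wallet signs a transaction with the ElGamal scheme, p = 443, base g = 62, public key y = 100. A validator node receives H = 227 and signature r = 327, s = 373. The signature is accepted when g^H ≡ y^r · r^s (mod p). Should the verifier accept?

Left side g^H mod p:
62^2 = 3844 ≡ 300
62^4 ≡ 300^2 = 90000 ≡ 71
62^8 ≡ 71^2 = 5041 ≡ 168
62^16 ≡ 168^2 = 28224 ≡ 315
62^32 ≡ 315^2 = 99225 ≡ 436
62^64 ≡ 436^2 = 190096 ≡ 49
62^128 ≡ 49^2 = 2401 ≡ 186
227 = 128 + 64 + 32 + 2 + 1, so 62^227 ≡ 186·49·436·300·62 ≡ 36 (mod 443)
Right side y^r · r^s mod p:
100^2 = 10000 ≡ 254
100^4 ≡ 254^2 = 64516 ≡ 281
100^8 ≡ 281^2 = 78961 ≡ 107
100^16 ≡ 107^2 = 11449 ≡ 374
100^32 ≡ 374^2 = 139876 ≡ 331
100^64 ≡ 331^2 = 109561 ≡ 140
100^128 ≡ 140^2 = 19600 ≡ 108
100^256 ≡ 108^2 = 11664 ≡ 146
327 = 256 + 64 + 4 + 2 + 1, so 100^327 ≡ 146·140·281·254·100 ≡ 341 (mod 443)
327^2 = 106929 ≡ 166
327^4 ≡ 166^2 = 27556 ≡ 90
327^8 ≡ 90^2 = 8100 ≡ 126
327^16 ≡ 126^2 = 15876 ≡ 371
327^32 ≡ 371^2 = 137641 ≡ 311
327^64 ≡ 311^2 = 96721 ≡ 147
327^128 ≡ 147^2 = 21609 ≡ 345
327^256 ≡ 345^2 = 119025 ≡ 301
373 = 256 + 64 + 32 + 16 + 4 + 1, so 327^373 ≡ 301·147·311·371·90·327 ≡ 398 (mod 443)
341·398 = 135718 ≡ 160 (mod 443)
36 ≠ 160, so verification fails.

reject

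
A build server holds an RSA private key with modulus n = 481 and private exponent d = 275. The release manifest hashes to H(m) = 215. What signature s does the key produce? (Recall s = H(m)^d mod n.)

28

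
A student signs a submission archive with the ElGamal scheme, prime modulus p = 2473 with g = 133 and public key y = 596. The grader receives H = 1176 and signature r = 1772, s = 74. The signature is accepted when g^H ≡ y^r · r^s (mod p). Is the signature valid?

Left side g^H mod p:
133^2 = 17689 ≡ 378
133^4 ≡ 378^2 = 142884 ≡ 1923
133^8 ≡ 1923^2 = 3697929 ≡ 794
133^16 ≡ 794^2 = 630436 ≡ 2294
133^32 ≡ 2294^2 = 5262436 ≡ 2365
133^64 ≡ 2365^2 = 5593225 ≡ 1772
133^128 ≡ 1772^2 = 3139984 ≡ 1747
133^256 ≡ 1747^2 = 3052009 ≡ 327
133^512 ≡ 327^2 = 106929 ≡ 590
133^1024 ≡ 590^2 = 348100 ≡ 1880
1176 = 1024 + 128 + 16 + 8, so 133^1176 ≡ 1880·1747·2294·794 ≡ 606 (mod 2473)
Right side y^r · r^s mod p:
596^2 = 355216 ≡ 1577
596^4 ≡ 1577^2 = 2486929 ≡ 1564
596^8 ≡ 1564^2 = 2446096 ≡ 299
596^16 ≡ 299^2 = 89401 ≡ 373
596^32 ≡ 373^2 = 139129 ≡ 641
596^64 ≡ 641^2 = 410881 ≡ 363
596^128 ≡ 363^2 = 131769 ≡ 700
596^256 ≡ 700^2 = 490000 ≡ 346
596^512 ≡ 346^2 = 119716 ≡ 1012
596^1024 ≡ 1012^2 = 1024144 ≡ 322
1772 = 1024 + 512 + 128 + 64 + 32 + 8 + 4, so 596^1772 ≡ 322·1012·700·363·641·299·1564 ≡ 2396 (mod 2473)
1772^2 = 3139984 ≡ 1747
1772^4 ≡ 1747^2 = 3052009 ≡ 327
1772^8 ≡ 327^2 = 106929 ≡ 590
1772^16 ≡ 590^2 = 348100 ≡ 1880
1772^32 ≡ 1880^2 = 3534400 ≡ 483
1772^64 ≡ 483^2 = 233289 ≡ 827
74 = 64 + 8 + 2, so 1772^74 ≡ 827·590·1747 ≡ 286 (mod 2473)
2396·286 = 685256 ≡ 235 (mod 2473)
606 ≠ 235, so verification fails.

invalid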